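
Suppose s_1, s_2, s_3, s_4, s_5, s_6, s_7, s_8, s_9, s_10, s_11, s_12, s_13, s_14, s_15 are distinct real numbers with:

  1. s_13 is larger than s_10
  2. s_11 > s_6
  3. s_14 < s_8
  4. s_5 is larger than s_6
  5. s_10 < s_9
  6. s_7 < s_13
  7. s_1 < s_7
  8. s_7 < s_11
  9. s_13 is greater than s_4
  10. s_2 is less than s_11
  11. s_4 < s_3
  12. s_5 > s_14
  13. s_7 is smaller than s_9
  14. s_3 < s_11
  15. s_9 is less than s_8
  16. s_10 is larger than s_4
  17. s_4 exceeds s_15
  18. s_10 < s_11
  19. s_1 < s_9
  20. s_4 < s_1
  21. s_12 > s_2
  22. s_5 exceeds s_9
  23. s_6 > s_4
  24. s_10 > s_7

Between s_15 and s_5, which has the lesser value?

s_15 < s_4 and s_4 < s_1 give s_15 < s_1.
With s_1 < s_7: s_15 < s_4 < s_1 < s_7.
With s_7 < s_10: s_15 < s_4 < s_1 < s_7 < s_10.
Then s_10 < s_9 extends the chain to s_9.
Then s_9 < s_5 extends the chain to s_5.
So s_15 < s_5; s_15 is the smaller of the two.

s_15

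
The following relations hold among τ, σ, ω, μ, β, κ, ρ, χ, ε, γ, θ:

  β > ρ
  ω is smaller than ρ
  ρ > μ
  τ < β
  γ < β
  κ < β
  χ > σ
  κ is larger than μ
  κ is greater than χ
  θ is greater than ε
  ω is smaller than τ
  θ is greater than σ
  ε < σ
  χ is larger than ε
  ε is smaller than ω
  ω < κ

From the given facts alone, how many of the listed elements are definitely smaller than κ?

The elements the relations force below κ are ε, σ, χ, ω, μ — no chain reaches any other.
That is 5.

5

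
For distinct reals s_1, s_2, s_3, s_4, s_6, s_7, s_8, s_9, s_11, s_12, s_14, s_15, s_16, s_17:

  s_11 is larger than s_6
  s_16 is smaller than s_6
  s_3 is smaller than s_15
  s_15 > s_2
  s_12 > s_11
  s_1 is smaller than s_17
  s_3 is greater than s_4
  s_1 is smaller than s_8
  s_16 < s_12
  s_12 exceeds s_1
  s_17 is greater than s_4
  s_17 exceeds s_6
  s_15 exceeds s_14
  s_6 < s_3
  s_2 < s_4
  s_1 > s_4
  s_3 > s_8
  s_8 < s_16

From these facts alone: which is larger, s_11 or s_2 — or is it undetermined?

s_11

The relevant relations are s_2 < s_4; s_4 < s_1; s_1 < s_8; s_8 < s_16; s_16 < s_6; s_6 < s_11.
Chaining these gives s_2 < s_4 < s_1 < s_8 < s_16 < s_6 < s_11.
So s_11 is larger.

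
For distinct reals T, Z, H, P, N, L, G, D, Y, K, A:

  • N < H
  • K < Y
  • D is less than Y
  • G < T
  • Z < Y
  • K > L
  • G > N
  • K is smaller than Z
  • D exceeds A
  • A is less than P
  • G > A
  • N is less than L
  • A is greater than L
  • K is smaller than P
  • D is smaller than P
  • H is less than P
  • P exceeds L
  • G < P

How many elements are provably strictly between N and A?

1

The relations place N below A. An element lies strictly between them when it is forced above N and also forced below A.
Above N: {L, K, H, Z, G, D, P, Y, T}. Below A: {L}.
Intersection: {L} — 1.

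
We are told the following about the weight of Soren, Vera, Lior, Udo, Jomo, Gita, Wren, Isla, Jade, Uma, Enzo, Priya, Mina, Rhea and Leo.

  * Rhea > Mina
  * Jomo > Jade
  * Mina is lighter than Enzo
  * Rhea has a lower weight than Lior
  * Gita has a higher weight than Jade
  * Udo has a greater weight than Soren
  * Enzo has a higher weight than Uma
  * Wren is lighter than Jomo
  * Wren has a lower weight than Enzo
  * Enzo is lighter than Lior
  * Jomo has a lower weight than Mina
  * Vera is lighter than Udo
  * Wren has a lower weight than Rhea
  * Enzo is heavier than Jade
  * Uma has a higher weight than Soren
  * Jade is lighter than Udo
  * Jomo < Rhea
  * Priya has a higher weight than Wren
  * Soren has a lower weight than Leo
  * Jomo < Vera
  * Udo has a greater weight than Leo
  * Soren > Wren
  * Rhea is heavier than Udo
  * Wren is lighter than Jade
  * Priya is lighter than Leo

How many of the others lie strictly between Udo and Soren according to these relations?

1

The relations place Soren below Udo. An element lies strictly between them when it is forced above Soren and also forced below Udo.
Above Soren: {Uma, Leo, Enzo, Rhea, Lior}. Below Udo: {Wren, Priya, Jade, Jomo, Vera, Leo}.
Intersection: {Leo} — 1.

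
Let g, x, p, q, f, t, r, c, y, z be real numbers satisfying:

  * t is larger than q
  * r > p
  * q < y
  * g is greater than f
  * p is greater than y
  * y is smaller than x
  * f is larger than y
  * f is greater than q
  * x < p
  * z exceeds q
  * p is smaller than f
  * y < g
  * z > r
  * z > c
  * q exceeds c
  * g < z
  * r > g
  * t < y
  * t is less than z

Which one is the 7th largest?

The consecutive relations fix a unique order: c < q < t < y < x < p < f < g < r < z.
Counting 7 from the largest end gives y.

y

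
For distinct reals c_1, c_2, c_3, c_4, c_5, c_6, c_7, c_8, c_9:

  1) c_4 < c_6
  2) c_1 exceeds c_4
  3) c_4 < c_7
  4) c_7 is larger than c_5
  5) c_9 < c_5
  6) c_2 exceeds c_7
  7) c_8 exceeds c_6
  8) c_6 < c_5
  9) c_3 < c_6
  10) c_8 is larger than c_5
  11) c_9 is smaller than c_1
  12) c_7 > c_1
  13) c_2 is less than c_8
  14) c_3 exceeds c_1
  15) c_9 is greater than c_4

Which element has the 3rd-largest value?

c_7

Piecing the relations together gives one ordering: c_4 < c_9 < c_1 < c_3 < c_6 < c_5 < c_7 < c_2 < c_8.
Counting 3 from the largest end gives c_7.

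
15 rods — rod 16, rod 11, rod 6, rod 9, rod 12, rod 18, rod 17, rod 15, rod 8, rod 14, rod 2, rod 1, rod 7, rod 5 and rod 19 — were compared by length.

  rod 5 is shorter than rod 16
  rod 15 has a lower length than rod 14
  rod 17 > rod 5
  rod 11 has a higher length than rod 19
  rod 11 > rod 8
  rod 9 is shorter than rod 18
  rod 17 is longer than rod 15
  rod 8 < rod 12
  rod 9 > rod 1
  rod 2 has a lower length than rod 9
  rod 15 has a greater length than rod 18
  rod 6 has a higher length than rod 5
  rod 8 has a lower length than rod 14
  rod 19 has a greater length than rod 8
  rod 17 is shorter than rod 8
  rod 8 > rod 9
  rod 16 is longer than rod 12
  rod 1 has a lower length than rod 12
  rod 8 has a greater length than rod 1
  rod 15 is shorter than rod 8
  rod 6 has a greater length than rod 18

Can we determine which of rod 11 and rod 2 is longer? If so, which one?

rod 11

Link the given pairs in sequence: rod 2 < rod 9; rod 9 < rod 18; rod 18 < rod 15; rod 15 < rod 17; rod 17 < rod 8; rod 8 < rod 19; rod 19 < rod 11.
Chaining these gives rod 2 < rod 9 < rod 18 < rod 15 < rod 17 < rod 8 < rod 19 < rod 11.
So rod 11 is longer.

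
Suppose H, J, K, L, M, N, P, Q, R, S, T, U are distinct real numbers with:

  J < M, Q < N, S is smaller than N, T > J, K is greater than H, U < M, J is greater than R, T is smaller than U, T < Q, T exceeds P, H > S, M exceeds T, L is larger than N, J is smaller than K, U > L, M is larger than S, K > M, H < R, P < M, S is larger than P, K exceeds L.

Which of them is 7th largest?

T

Chaining the given pairs: P < S < H < R < J < T < Q < N < L < U < M < K.
The 7th largest is T.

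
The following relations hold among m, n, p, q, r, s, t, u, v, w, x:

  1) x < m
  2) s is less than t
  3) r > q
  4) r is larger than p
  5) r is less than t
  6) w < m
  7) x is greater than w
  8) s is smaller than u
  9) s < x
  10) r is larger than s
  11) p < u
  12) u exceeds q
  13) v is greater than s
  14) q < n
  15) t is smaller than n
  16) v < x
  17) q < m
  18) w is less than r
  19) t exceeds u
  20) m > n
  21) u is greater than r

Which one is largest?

m

s is not greatest since s < x; v is not greatest since v < x; p is not greatest since p < u; w is not greatest since w < m; q is not greatest since q < n; x is not greatest since x < m; r is not greatest since r < t; u is not greatest since u < t; t is not greatest since t < n; n is not greatest since n < m.
Only m has nothing above it, so m is the largest.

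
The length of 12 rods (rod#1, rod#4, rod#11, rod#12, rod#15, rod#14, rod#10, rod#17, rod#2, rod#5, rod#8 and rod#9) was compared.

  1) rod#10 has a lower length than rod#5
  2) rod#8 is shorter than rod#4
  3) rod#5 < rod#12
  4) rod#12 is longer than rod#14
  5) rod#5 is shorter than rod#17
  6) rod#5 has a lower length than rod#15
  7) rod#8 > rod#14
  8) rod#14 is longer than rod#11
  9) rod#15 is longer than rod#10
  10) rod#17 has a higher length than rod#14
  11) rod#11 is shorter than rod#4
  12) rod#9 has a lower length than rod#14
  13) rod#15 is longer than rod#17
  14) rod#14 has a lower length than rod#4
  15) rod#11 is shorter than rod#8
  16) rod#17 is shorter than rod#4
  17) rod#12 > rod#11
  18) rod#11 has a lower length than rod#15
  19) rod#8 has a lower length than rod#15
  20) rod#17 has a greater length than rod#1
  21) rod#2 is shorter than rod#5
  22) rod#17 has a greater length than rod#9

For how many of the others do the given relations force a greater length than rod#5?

Directly above rod#5: rod#17, rod#12, rod#15.
One step further: rod#4 (4 so far).
Nothing else is reachable above rod#5; 4 in all.

4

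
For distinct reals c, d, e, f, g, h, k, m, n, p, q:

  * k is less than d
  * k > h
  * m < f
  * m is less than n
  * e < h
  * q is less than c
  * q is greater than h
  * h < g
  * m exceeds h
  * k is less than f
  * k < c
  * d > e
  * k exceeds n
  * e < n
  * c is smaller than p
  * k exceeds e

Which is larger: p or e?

e < h and h < m give e < m.
With m < n: e < h < m < n.
Then n < k extends the chain to k.
With k < c: e < h < m < n < k < c.
Then c < p extends the chain to p.
So e < p; p is the larger of the two.

p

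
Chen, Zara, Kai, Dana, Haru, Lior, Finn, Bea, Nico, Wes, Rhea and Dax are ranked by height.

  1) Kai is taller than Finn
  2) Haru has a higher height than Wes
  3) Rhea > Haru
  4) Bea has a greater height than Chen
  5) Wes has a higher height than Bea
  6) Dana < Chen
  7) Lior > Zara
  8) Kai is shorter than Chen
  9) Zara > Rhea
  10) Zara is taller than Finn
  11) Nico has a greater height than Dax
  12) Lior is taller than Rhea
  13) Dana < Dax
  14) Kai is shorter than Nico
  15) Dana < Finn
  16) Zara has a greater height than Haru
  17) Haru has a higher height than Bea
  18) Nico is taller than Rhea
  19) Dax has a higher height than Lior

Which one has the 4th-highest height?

The consecutive relations fix a unique order: Dana < Finn < Kai < Chen < Bea < Wes < Haru < Rhea < Zara < Lior < Dax < Nico.
The 4th largest is Zara.

Zara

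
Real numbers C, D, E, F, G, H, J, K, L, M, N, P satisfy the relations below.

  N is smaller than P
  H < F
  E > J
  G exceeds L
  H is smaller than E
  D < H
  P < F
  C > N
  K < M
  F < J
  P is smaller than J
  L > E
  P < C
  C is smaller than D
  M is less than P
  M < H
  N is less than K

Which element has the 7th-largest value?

D

Chaining the given pairs: N < K < M < P < C < D < H < F < J < E < L < G.
Counting 7 from the largest end gives D.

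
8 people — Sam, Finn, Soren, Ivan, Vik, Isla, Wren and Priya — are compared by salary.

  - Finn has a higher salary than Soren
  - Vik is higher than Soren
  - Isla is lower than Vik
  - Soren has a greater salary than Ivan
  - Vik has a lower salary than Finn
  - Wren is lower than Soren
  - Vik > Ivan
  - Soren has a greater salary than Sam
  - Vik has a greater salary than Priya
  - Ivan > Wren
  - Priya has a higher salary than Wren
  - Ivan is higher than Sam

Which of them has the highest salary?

Chaining downward from Finn: directly below it, Soren, Vik; then Wren, Sam, Ivan, Priya, Isla.
That covers every other element, and nothing is given above Finn, so Finn is the highest salary.

Finn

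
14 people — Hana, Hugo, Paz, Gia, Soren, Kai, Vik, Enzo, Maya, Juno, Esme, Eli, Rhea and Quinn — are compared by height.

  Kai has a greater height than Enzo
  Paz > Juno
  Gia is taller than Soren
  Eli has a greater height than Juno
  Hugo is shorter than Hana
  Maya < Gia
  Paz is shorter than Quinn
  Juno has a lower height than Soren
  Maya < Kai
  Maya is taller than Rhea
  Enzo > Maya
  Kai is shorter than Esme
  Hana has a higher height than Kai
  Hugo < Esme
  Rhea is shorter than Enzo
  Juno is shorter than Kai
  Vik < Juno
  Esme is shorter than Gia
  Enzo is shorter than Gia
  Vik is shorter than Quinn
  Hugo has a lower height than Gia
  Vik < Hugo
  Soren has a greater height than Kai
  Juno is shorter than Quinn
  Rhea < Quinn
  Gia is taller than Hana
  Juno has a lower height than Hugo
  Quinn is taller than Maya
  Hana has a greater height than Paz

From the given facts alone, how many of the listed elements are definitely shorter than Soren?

From Soren the given relations immediately reach Juno, Kai.
From those, Maya, Vik, Enzo — 5 in total.
From those, Rhea — 6 in total.
Nothing else is reachable below Soren; 6 in all.

6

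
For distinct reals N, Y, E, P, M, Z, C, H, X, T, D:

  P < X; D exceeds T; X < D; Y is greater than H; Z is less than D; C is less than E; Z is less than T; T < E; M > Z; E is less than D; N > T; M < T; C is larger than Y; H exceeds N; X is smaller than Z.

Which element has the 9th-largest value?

Z

The consecutive relations fix a unique order: P < X < Z < M < T < N < H < Y < C < E < D.
Counting 9 from the largest end gives Z.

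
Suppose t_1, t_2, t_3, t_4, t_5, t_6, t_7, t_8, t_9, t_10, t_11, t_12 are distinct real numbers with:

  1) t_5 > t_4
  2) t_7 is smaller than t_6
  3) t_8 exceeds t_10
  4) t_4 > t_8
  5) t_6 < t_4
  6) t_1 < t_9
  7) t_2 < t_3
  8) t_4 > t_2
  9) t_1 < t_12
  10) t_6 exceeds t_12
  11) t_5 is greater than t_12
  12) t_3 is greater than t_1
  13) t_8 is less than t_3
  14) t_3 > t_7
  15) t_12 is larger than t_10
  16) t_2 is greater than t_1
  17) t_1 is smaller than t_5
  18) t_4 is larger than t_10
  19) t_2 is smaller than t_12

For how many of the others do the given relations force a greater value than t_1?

7

The elements the relations force above t_1 are t_2, t_12, t_6, t_9, t_3, t_4, t_5 — no chain reaches any other.
That is 7.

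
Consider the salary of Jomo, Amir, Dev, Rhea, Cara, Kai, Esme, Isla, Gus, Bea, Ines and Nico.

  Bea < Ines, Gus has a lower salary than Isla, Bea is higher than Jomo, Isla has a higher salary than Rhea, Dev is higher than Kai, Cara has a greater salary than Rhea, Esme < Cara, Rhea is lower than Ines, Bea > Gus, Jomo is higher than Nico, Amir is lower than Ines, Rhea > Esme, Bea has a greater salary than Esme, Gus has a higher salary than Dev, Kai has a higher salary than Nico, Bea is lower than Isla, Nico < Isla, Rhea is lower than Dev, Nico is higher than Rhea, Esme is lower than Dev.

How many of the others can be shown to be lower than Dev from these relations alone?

Directly below Dev: Esme, Rhea, Kai.
One step further: Nico (4 so far).
No other element is forced below Dev by the given relations, so the count is 4.

4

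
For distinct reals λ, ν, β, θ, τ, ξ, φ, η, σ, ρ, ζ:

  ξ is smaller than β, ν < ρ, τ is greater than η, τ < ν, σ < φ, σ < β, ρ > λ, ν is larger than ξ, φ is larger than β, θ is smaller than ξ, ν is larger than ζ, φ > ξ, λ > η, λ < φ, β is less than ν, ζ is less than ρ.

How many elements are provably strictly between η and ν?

1

The relations place η below ν. An element lies strictly between them when it is forced above η and also forced below ν.
Above η: {τ, λ, φ, ρ}. Below ν: {θ, ζ, τ, ξ, σ, β}.
Intersection: {τ} — 1.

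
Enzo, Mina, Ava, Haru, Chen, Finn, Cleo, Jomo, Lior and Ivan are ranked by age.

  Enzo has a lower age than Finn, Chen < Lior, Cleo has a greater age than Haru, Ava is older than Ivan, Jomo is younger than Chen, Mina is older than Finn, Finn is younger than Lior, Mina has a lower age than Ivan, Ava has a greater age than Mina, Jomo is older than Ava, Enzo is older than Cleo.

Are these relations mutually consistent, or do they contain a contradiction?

The single ordering Haru < Cleo < Enzo < Finn < Mina < Ivan < Ava < Jomo < Chen < Lior satisfies every listed relation, so no contradiction arises.

consistent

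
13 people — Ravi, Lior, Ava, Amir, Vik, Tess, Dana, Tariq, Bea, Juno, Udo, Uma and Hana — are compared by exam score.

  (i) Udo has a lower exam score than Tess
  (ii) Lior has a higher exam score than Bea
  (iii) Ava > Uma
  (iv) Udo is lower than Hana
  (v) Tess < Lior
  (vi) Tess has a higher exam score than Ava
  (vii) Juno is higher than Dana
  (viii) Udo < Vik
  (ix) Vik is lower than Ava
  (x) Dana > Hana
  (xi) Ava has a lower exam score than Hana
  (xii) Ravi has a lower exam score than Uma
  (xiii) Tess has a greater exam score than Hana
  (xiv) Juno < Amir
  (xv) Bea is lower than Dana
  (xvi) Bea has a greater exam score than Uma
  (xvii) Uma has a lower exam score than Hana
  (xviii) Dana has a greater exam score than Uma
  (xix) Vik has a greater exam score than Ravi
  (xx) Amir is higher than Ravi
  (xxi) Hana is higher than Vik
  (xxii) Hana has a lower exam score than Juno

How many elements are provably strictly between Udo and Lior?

4

Chaining upward from Udo reaches: Vik, Ava, Hana, Dana, Juno, Tess, Amir.
Chaining downward from Lior reaches: Ravi, Vik, Uma, Ava, Bea, Hana, Tess.
Strictly between Udo and Lior are those in both lists: Vik, Ava, Hana, Tess — 4 elements.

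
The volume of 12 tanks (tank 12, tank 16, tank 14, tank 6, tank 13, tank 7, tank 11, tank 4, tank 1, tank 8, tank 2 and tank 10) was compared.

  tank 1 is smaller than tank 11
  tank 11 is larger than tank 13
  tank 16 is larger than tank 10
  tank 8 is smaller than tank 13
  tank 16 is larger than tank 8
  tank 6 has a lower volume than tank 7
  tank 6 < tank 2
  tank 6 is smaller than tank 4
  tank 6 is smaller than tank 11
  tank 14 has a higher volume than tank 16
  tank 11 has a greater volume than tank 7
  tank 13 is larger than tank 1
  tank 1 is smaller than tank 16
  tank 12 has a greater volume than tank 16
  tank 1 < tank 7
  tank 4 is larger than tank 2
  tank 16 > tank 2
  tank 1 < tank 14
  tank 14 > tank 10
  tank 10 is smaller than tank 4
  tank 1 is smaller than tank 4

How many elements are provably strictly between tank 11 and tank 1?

The relations place tank 1 below tank 11. An element lies strictly between them when it is forced above tank 1 and also forced below tank 11.
Above tank 1: {tank 7, tank 4, tank 16, tank 14, tank 13, tank 12}. Below tank 11: {tank 6, tank 8, tank 7, tank 13}.
Intersection: {tank 7, tank 13} — 2.

2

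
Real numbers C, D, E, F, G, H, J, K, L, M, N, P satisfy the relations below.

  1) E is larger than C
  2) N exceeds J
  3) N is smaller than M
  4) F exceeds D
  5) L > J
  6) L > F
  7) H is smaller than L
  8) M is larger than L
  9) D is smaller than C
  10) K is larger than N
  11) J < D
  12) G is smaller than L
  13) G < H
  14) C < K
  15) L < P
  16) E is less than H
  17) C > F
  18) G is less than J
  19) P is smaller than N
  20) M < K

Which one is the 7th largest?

The consecutive relations fix a unique order: G < J < D < F < C < E < H < L < P < N < M < K.
Counting 7 from the largest end gives E.

E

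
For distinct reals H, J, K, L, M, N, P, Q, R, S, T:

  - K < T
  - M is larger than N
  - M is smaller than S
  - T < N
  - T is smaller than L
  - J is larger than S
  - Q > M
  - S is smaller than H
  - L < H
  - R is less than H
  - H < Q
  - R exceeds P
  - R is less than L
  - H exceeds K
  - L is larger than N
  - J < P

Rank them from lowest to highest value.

K < T < N < M < S < J < P < R < L < H < Q

Each adjacent pair is fixed by a given relation: K < T; T < N; N < M; M < S; S < J; J < P; P < R; R < L; L < H; H < Q. Chaining them end to end gives the full order.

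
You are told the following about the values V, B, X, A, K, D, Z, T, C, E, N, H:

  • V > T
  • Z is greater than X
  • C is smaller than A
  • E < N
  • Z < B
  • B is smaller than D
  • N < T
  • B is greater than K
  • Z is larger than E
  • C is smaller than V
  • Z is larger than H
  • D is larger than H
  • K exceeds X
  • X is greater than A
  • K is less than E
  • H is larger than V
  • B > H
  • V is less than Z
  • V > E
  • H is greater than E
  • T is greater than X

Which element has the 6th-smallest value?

Piecing the relations together gives one ordering: C < A < X < K < E < N < T < V < H < Z < B < D.
Counting 6 from the smallest end gives N.

N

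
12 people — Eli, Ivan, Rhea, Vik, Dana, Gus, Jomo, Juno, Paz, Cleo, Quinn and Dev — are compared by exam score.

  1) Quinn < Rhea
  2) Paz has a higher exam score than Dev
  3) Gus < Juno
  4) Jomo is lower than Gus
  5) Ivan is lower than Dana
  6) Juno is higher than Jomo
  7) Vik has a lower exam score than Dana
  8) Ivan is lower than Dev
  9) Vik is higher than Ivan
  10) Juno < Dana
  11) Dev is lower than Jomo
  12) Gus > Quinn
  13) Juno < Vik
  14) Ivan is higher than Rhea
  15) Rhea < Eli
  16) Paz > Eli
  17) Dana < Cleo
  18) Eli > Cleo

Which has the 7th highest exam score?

Chaining the given pairs: Quinn < Rhea < Ivan < Dev < Jomo < Gus < Juno < Vik < Dana < Cleo < Eli < Paz.
The 7th largest is Gus.

Gus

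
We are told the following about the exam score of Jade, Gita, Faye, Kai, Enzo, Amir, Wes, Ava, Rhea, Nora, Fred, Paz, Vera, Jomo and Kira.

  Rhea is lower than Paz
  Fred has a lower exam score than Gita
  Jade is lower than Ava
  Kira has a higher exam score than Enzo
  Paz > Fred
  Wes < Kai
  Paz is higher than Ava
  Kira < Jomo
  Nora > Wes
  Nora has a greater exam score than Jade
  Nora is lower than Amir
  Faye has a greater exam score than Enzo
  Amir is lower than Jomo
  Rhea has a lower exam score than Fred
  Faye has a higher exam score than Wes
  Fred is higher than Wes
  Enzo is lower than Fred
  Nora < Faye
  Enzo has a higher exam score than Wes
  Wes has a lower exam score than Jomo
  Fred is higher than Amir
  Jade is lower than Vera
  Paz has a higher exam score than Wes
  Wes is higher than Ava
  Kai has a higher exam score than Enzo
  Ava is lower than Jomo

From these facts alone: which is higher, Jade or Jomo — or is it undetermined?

Jomo

Jade < Ava and Ava < Wes give Jade < Wes.
Then Wes < Nora extends the chain to Nora.
With Nora < Amir: Jade < Ava < Wes < Nora < Amir.
Then Amir < Jomo extends the chain to Jomo.
So Jomo is higher.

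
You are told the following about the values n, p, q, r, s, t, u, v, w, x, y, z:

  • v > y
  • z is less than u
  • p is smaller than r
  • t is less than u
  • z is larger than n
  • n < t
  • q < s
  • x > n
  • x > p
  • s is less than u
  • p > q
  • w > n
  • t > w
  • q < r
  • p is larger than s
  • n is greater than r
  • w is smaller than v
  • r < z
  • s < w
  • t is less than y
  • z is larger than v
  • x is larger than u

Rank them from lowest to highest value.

q < s < p < r < n < w < t < y < v < z < u < x

Nothing is placed below q, so it is least; from there q < s; s < p; p < r; r < n; n < w; w < t; t < y; y < v; v < z; z < u; u < x, each given directly.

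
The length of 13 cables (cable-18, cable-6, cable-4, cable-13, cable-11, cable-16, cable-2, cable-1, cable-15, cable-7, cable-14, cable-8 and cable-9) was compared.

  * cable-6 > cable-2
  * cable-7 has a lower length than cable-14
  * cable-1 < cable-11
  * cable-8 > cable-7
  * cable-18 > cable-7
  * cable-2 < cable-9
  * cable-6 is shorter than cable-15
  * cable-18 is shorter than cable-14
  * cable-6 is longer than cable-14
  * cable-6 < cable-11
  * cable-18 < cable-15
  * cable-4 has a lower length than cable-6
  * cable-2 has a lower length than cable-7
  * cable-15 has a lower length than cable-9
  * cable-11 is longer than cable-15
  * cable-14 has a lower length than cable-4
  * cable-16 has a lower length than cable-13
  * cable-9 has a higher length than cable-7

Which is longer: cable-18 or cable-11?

cable-11

cable-18 < cable-14 and cable-14 < cable-4 give cable-18 < cable-4.
Then cable-4 < cable-6 extends the chain to cable-6.
With cable-6 < cable-15: cable-18 < cable-14 < cable-4 < cable-6 < cable-15.
With cable-15 < cable-11: cable-18 < cable-14 < cable-4 < cable-6 < cable-15 < cable-11.
So cable-18 < cable-11; cable-11 is the longer of the two.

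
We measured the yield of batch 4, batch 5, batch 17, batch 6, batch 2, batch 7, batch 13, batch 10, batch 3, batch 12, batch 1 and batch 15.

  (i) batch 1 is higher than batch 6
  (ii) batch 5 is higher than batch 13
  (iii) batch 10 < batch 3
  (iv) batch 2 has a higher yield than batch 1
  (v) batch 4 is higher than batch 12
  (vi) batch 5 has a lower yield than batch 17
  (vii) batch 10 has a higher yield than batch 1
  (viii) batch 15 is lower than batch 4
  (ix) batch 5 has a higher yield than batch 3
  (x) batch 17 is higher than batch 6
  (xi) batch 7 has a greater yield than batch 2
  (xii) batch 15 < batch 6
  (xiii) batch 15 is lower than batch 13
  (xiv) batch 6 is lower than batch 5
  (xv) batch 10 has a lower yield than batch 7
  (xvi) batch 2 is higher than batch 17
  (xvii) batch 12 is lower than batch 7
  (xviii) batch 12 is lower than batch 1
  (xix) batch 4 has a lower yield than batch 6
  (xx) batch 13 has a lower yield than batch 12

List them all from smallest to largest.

batch 15 < batch 13 < batch 12 < batch 4 < batch 6 < batch 1 < batch 10 < batch 3 < batch 5 < batch 17 < batch 2 < batch 7

Each adjacent pair is fixed by a given relation: batch 15 < batch 13; batch 13 < batch 12; batch 12 < batch 4; batch 4 < batch 6; batch 6 < batch 1; batch 1 < batch 10; batch 10 < batch 3; batch 3 < batch 5; batch 5 < batch 17; batch 17 < batch 2; batch 2 < batch 7. Chaining them end to end gives the full order.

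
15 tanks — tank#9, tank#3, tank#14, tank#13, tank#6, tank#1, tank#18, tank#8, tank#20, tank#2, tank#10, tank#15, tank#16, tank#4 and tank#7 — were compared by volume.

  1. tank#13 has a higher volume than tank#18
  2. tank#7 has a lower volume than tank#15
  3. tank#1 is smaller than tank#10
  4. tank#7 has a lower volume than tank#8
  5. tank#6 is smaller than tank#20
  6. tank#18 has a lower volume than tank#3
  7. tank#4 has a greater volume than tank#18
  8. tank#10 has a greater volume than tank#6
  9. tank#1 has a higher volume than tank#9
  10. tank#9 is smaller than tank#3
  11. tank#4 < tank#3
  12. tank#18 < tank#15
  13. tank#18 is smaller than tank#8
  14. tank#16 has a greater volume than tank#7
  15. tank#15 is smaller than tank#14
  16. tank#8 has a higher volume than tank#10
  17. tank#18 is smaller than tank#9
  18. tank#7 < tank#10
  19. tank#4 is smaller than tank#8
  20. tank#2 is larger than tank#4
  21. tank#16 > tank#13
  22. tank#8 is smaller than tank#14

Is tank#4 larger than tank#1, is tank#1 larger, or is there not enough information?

Following every chain through tank#4: above tank#4 we get tank#2, tank#3, tank#8, tank#14; below tank#4 we get tank#18.
tank#1 is not reached, and no chain runs the other way from tank#1 to tank#4.
So the given relations leave the order of tank#4 and tank#1 undetermined.

undetermined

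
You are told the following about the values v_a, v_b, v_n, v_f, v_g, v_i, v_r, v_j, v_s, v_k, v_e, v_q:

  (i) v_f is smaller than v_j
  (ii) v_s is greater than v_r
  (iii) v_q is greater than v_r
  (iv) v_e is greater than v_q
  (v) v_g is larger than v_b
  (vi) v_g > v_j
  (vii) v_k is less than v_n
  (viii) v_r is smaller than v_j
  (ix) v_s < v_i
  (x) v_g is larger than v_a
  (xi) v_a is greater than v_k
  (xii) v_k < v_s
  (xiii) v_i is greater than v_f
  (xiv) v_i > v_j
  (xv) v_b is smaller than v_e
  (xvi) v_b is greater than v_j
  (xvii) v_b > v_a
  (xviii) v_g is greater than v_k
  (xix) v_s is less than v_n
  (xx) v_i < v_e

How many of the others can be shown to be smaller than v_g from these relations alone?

From v_g the given relations immediately reach v_k, v_a, v_j, v_b.
From those, v_r, v_f — 6 in total.
No other element is forced below v_g by the given relations, so the count is 6.

6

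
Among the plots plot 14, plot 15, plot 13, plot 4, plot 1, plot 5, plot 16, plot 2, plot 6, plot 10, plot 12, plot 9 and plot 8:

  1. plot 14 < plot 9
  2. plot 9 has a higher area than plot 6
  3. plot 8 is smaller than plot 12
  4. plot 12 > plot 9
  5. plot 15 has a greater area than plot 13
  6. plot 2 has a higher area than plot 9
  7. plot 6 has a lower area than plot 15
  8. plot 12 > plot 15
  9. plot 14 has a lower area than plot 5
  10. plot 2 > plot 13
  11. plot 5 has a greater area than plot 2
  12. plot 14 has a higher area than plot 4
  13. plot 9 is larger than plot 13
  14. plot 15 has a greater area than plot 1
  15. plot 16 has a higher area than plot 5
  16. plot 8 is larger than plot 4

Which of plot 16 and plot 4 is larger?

plot 16

plot 4 < plot 14 < plot 9 < plot 2 < plot 5 < plot 16, by transitivity through plot 14, plot 9, plot 2, plot 5.
So plot 4 < plot 16; plot 16 is the larger of the two.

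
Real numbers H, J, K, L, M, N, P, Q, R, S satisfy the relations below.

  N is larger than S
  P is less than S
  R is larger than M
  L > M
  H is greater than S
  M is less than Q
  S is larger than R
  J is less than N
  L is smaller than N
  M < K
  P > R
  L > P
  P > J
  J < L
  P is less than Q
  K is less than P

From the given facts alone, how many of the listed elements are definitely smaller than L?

The elements the relations force below L are M, J, K, R, P — no chain reaches any other.
That is 5.

5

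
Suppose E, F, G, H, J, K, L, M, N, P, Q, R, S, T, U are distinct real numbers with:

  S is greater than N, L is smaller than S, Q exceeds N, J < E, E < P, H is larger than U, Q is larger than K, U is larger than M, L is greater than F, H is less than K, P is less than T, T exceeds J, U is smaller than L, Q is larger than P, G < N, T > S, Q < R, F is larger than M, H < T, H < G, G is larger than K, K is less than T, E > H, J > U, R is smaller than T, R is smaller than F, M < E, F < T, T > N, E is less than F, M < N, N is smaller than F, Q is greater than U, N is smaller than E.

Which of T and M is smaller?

M

M < U < H < K < G < N < E < P < Q < R < F < L < S < T, by transitivity through U, H, K, G, N, E, P, Q, R, F, L, S.
So M < T; M is the smaller of the two.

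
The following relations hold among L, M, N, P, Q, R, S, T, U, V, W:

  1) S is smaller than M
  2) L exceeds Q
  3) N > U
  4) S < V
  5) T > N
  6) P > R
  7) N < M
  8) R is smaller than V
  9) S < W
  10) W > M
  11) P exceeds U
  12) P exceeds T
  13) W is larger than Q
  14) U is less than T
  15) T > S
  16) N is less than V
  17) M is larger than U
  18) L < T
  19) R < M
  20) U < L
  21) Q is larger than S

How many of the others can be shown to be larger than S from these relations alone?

The elements the relations force above S are Q, L, M, T, P, V, W — no chain reaches any other.
That is 7.

7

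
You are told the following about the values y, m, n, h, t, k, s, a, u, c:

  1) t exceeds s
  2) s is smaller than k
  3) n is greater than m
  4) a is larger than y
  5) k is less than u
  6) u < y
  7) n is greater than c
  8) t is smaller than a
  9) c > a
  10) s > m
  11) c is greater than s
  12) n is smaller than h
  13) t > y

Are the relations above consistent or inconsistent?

Every relation is compatible with m < s < k < u < y < t < a < c < n < h; the set is consistent.

consistent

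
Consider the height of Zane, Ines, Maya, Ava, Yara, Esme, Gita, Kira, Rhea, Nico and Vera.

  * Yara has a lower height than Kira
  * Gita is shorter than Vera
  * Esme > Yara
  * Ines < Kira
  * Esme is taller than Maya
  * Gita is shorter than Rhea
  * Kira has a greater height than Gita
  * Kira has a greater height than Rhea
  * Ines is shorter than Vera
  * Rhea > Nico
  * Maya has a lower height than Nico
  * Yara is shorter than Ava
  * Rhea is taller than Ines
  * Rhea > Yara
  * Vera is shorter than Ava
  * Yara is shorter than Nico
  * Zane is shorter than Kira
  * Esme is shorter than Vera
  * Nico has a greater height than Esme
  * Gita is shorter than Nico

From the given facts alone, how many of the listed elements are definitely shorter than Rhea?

The elements the relations force below Rhea are Yara, Ines, Gita, Maya, Esme, Nico — no chain reaches any other.
That is 6.

6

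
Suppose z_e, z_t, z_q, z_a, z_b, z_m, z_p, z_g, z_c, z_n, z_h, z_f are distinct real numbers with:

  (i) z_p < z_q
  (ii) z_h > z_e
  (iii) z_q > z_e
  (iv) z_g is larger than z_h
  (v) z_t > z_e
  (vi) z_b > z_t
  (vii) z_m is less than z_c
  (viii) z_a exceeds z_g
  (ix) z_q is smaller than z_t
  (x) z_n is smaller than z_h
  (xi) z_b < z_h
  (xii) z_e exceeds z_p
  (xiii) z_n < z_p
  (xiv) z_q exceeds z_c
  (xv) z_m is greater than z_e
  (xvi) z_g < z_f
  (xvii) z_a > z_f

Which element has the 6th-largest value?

Chaining the given pairs: z_n < z_p < z_e < z_m < z_c < z_q < z_t < z_b < z_h < z_g < z_f < z_a.
Counting 6 from the largest end gives z_t.

z_t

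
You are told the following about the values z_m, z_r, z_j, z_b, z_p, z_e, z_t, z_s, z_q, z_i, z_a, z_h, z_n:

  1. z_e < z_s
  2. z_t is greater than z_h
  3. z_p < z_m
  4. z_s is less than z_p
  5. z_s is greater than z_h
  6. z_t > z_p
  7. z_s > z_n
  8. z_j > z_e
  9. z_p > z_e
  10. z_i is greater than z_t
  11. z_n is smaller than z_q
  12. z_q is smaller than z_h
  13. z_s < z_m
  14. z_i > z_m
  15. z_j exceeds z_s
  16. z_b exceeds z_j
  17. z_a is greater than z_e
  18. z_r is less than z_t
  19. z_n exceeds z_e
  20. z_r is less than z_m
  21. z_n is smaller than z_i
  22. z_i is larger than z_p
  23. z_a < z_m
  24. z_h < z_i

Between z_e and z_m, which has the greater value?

z_m

Link the given pairs in sequence: z_e < z_n; z_n < z_q; z_q < z_h; z_h < z_s; z_s < z_p; z_p < z_m.
Together: z_e < z_n < z_q < z_h < z_s < z_p < z_m.
So z_e < z_m; z_m is the larger of the two.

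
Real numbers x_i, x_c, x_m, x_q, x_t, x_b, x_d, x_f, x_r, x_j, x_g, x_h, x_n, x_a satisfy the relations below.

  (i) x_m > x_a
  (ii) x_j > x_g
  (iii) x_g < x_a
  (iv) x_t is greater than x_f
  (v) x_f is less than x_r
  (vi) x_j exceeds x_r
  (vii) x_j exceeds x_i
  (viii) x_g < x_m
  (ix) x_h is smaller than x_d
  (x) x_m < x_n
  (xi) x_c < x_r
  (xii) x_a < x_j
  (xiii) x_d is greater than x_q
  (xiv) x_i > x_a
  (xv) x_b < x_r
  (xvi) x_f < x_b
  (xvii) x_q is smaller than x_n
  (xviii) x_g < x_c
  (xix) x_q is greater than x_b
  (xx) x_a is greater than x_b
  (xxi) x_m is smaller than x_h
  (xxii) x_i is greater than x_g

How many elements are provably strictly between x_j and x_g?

Chaining upward from x_g reaches: x_c, x_a, x_r, x_m, x_h, x_n, x_i, x_d.
Chaining downward from x_j reaches: x_f, x_b, x_c, x_a, x_r, x_i.
Strictly between x_g and x_j are those in both lists: x_c, x_a, x_r, x_i — 4 elements.

4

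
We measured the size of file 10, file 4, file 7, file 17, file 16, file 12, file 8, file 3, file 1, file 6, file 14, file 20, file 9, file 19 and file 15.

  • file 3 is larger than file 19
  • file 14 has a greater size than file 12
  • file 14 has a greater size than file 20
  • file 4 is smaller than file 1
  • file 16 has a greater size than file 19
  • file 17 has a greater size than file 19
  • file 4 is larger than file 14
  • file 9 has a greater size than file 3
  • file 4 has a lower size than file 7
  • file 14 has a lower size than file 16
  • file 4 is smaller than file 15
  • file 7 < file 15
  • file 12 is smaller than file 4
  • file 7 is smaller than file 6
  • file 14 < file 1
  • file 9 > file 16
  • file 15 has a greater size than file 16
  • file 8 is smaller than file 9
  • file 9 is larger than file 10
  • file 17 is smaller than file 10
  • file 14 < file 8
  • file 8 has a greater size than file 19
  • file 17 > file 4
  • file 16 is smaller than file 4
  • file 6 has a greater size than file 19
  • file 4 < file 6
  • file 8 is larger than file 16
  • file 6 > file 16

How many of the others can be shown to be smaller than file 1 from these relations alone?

Directly below file 1: file 14, file 4.
One step further: file 20, file 12, file 16 (5 so far).
One step further: file 19 (6 so far).
No other element is forced below file 1 by the given relations, so the count is 6.

6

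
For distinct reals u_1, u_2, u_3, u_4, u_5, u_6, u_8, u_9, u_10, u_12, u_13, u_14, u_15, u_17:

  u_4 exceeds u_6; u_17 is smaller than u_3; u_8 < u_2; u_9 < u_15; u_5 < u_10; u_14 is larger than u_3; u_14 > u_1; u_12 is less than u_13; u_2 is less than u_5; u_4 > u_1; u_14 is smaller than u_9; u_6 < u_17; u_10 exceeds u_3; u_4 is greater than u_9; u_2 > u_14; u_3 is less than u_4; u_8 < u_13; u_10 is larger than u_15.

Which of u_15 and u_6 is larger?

u_15

u_6 < u_17 and u_17 < u_3 give u_6 < u_3.
Then u_3 < u_14 extends the chain to u_14.
With u_14 < u_9: u_6 < u_17 < u_3 < u_14 < u_9.
Then u_9 < u_15 extends the chain to u_15.
So u_6 < u_15; u_15 is the larger of the two.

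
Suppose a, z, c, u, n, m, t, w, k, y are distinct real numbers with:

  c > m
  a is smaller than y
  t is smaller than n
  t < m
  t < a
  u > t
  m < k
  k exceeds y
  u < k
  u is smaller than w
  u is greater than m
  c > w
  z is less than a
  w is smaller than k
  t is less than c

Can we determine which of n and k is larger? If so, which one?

undetermined

Following every chain through k: below k we get t, m, u, z, a, y, w.
n is not reached, and no chain runs the other way from n to k.
So the given relations leave the order of k and n undetermined.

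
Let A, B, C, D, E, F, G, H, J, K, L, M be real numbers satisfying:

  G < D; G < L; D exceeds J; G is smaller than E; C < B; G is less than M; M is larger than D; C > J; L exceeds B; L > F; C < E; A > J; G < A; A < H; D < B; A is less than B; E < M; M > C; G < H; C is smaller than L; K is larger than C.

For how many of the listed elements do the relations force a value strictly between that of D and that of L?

1

The relations place D below L. An element lies strictly between them when it is forced above D and also forced below L.
Above D: {B, M}. Below L: {J, G, C, A, F, B}.
Intersection: {B} — 1.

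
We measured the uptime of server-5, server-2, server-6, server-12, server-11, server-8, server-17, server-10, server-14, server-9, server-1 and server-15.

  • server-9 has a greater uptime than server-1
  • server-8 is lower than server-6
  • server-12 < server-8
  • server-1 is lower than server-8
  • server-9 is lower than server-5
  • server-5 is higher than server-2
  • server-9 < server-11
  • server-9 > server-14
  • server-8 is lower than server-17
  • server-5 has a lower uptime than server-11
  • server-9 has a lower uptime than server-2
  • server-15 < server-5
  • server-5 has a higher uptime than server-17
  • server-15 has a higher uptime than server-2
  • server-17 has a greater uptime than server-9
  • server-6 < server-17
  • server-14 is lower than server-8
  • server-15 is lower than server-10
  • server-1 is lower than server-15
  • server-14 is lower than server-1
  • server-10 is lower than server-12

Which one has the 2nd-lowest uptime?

The consecutive relations fix a unique order: server-14 < server-1 < server-9 < server-2 < server-15 < server-10 < server-12 < server-8 < server-6 < server-17 < server-5 < server-11.
Counting 2 from the smallest end gives server-1.

server-1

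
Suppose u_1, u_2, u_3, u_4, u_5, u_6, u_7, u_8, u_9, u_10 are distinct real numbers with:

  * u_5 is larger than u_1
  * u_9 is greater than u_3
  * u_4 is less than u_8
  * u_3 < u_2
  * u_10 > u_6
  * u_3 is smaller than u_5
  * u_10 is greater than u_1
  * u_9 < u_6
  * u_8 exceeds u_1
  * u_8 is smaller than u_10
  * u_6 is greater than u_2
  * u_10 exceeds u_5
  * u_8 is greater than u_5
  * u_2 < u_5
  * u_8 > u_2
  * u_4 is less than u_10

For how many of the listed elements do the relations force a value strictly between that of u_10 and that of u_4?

Chaining upward from u_4 reaches: u_8.
Chaining downward from u_10 reaches: u_1, u_3, u_2, u_9, u_5, u_8, u_6.
Strictly between u_4 and u_10 are those in both lists: u_8 — 1 element.

1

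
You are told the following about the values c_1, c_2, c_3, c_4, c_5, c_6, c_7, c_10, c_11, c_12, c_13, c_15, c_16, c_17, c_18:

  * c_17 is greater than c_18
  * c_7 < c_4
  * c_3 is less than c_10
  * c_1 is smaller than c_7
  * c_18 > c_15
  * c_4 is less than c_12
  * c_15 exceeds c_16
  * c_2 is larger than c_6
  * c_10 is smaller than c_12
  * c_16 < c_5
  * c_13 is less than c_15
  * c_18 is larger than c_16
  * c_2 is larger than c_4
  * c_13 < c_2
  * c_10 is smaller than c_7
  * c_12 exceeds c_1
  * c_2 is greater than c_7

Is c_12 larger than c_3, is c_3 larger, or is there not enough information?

Link the given pairs in sequence: c_3 < c_10; c_10 < c_7; c_7 < c_4; c_4 < c_12.
Chaining these gives c_3 < c_10 < c_7 < c_4 < c_12.
So c_12 is larger.

c_12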